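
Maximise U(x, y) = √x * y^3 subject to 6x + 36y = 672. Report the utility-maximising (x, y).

x* = 16, y* = 16

MU_x = 0.5·x^(-0.5)·y^3 and MU_y = 3·√x·y^2.
MRS = MU_x/MU_y = (1/6)·y/x.
Tangency: set MRS = p_x/p_y = 6/36 = 1/6.
So (1/6)·y/x = 1/6, i.e. y = x.
Substitute into the budget 6·x + 36·y = 672: 42·x = 672, so x* = 16.
Then y* = 16.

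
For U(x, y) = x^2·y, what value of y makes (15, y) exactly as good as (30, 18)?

y = 72

U(30, 18) = 16200.
Set U(15, y) = 16200 and solve.
With x = 15: 15^2 = 225, so y = 16200/225 = 72.
Check: U(15, 72) = 16200.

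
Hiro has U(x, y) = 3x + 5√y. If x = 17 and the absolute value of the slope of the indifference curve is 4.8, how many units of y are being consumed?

MU_x = 3, MU_y = 5/(2√y).
MRS = 3 ÷ (5/(2√y)).
MRS depends only on y: 1.2·√y = 4.8 ⇒ √y = 4.8/1.2 = 4 ⇒ y = 16.

y = 16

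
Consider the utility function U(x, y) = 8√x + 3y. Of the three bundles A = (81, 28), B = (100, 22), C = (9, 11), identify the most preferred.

Evaluate utility at each bundle:
U(A) = 156.000.
U(B) = 146.000.
U(C) = 57.000.
Highest utility is A, so A ≻ B ≻ C.

Bundle A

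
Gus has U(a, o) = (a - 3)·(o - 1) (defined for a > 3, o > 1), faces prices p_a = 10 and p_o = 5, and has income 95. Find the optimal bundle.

MU_a = (o−1), MU_o = (a−3).
MRS = (o−1)/(a−3).
Tangency: set MRS = p_a/p_o = 10/5 = 2.
So (o − 1)/(a − 3) = 2, i.e. (o − 1) = 2·(a − 3).
Rewrite the budget in excess-of-subsistence terms: 10·(a − 3) + 5·(o − 1) = 95 − 10·3 − 5·1 = 60.
Substituting, 20·(a − 3) = 60, so a − 3 = 3 and a* = 6.
Then o − 1 = 2·3 = 6, so o* = 7.

a* = 6, o* = 7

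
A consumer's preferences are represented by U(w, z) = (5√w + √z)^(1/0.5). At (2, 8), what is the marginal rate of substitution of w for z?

For CES with ρ = 0.5, MRS = (5/1)·√(z/w).
At (2, 8): MRS = 10.
The indifference curve has slope −10 at this bundle.

MRS = 10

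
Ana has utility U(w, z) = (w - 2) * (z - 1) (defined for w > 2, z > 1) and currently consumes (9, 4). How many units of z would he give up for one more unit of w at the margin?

MU_w = (z−1), MU_z = (w−2).
MRS = (z−1)/(w−2).
At (9, 4): MRS = 3/7.
The indifference curve has slope −3/7 at this bundle.

MRS = 3/7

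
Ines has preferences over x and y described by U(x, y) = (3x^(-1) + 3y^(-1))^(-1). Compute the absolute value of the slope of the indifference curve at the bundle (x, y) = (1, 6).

MRS = 36

For CES with ρ = -1, MRS = (y/x)^2.
At (1, 6): MRS = 36.
So at (1, 6) the consumer would give up 36 units of y for one more unit of x.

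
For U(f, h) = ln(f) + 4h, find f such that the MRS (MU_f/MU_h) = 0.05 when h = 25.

f = 5

MU_f = 1/f, MU_h = 4.
MRS = 1/f ÷ 4.
MRS depends only on f: 0.25/f = 0.05 ⇒ f = 0.25/0.05 = 5.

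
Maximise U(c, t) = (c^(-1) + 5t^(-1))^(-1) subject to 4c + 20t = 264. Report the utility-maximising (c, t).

c* = 11, t* = 11

For CES with ρ = -1, MRS = (1/5)·(t/c)^2.
Tangency: set MRS = p_c/p_t = 4/20 = 0.2.
So (t/c)^2 = 1; taking the square root, t/c = 1, i.e. t = c.
Substitute into the budget 4·c + 20·t = 264: 24·c = 264, so c* = 11 and t* = 11.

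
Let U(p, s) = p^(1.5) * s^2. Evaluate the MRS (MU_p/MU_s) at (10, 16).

MRS = 1.2

MU_p = 1.5·√p·s^2 and MU_s = 2·p^(1.5)·s.
MRS = MU_p/MU_s = (0.75)·s/p.
At (10, 16): MRS = 1.2.
That is, one extra unit of p is worth 1.2 units of s at the margin.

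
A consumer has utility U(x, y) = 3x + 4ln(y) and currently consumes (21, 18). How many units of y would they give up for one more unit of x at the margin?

MU_x = 3, MU_y = 4/y.
MRS = 3 ÷ (4/y).
At (21, 18): MRS = 13.5.
So at (21, 18) the consumer would give up 13.5 units of y for one more unit of x.

MRS = 13.5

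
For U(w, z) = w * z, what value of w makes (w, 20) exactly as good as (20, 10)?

U(20, 10) = 200.
Set U(w, 20) = 200 and solve.
With z = 20: w = 200/20 = 10.
Check: U(10, 20) = 200.

w = 10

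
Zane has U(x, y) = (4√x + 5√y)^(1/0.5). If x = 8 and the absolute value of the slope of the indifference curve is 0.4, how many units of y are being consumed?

y = 2

For CES with ρ = 0.5, MRS = (4/5)·√(y/x).
Setting (4/5)·√(y/8) = 0.4 gives √(y/8) = 0.5, so y/8 = 0.25 and y = 2.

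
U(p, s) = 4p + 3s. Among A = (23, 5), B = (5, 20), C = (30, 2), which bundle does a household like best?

Bundle C

Evaluate utility at each bundle:
U(A) = 107.
U(B) = 80.
U(C) = 126.
Highest utility is C, so C ≻ A ≻ B.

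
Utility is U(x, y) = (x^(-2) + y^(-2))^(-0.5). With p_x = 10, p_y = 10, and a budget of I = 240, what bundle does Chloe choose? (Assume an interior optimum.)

For CES with ρ = -2, MRS = (y/x)^3.
Tangency: set MRS = p_x/p_y = 10/10 = 1.
So (y/x)^3 = 1; taking the cube root, y/x = 1, i.e. y = x.
Substitute into the budget 10·x + 10·y = 240: 20·x = 240, so x* = 12 and y* = 12.

x* = 12, y* = 12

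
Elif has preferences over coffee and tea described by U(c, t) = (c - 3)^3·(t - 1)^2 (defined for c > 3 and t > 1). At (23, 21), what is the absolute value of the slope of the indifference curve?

MU_c = 3·(c−3)^2·(t−1)^2, MU_t = 2·(c−3)^3·(t−1).
MRS = (3/2)·(t−1)/(c−3).
At (23, 21): MRS = 1.5.
So at (23, 21) the consumer would give up 1.5 units of t for one more unit of c.

MRS = 1.5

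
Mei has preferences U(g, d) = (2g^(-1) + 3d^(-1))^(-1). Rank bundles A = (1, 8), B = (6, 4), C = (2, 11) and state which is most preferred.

Evaluate utility at each bundle:
U(A) = 0.421.
U(B) = 0.923.
U(C) = 0.786.
Highest utility is B, so B ≻ C ≻ A.

Bundle B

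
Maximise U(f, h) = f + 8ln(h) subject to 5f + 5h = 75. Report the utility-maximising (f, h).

f* = 7, h* = 8

MU_f = 1, MU_h = 8/h.
MRS = 1 ÷ (8/h).
Tangency: set MRS = p_f/p_h = 5/5 = 1.
MRS depends only on h: 0.125·h = 1 ⇒ h* = 1/0.125 = 8.
From the budget, 5·f = 75 − 5·8 = 35, so f* = 7.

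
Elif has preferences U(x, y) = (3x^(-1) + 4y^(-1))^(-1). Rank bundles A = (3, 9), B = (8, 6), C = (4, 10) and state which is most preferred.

Bundle B

Evaluate utility at each bundle:
U(A) = 0.692.
U(B) = 0.960.
U(C) = 0.870.
Highest utility is B, so B ≻ C ≻ A.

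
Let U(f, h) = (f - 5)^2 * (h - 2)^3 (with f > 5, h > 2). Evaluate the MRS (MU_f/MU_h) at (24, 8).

MU_f = 2·(f−5)·(h−2)^3, MU_h = 3·(f−5)^2·(h−2)^2.
MRS = (2/3)·(h−2)/(f−5).
At (24, 8): MRS = 4/19.
That is, one extra unit of f is worth 4/19 units of h at the margin.

MRS = 4/19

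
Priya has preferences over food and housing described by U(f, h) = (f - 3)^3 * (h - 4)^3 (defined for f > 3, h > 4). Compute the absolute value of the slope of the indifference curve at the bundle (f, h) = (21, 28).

MU_f = 3·(f−3)^2·(h−4)^3, MU_h = 3·(f−3)^3·(h−4)^2.
MRS = (h−4)/(f−3).
At (21, 28): MRS = 4/3.
So at (21, 28) the consumer would give up 4/3 units of h for one more unit of f.

MRS = 4/3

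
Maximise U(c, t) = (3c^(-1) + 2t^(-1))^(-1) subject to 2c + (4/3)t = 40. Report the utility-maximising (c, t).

c* = 12, t* = 12

For CES with ρ = -1, MRS = (3/2)·(t/c)^2.
Tangency: set MRS = p_c/p_t = 2/(4/3) = 1.5.
So (t/c)^2 = 1; taking the square root, t/c = 1, i.e. t = c.
Substitute into the budget 2·c + (4/3)·t = 40: (10/3)·c = 40, so c* = 12 and t* = 12.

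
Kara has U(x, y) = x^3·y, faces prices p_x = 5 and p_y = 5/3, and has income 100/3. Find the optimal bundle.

x* = 5, y* = 5

MU_x = 3·x^2·y and MU_y = x^3.
MRS = MU_x/MU_y = (3/1)·y/x.
Tangency: set MRS = p_x/p_y = 5/(5/3) = 3.
So (3/1)·y/x = 3, i.e. y = x.
Substitute into the budget 5·x + (5/3)·y = 100/3: (20/3)·x = 100/3, so x* = 5.
Then y* = 5.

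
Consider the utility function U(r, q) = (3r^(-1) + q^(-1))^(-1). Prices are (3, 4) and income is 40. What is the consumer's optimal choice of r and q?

r* = 8, q* = 4

For CES with ρ = -1, MRS = (3/1)·(q/r)^2.
Tangency: set MRS = p_r/p_q = 3/4 = 0.75.
So (q/r)^2 = 0.25; taking the square root, q/r = 0.5, i.e. q = 0.5·r.
Substitute into the budget 3·r + 4·q = 40: 5·r = 40, so r* = 8 and q* = 0.5·8 = 4.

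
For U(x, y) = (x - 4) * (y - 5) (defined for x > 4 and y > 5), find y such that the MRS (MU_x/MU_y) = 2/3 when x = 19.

MU_x = (y−5), MU_y = (x−4).
MRS = (y−5)/(x−4).
Substitute x = 19: MRS = (y − 5)/15. Setting this equal to 2/3 gives y − 5 = (2/3)·15 = 10, so y = 15.

y = 15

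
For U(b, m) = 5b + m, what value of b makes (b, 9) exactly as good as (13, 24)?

U(13, 24) = 89.
Set U(b, 9) = 89 and solve.
5b + 9 = 89 ⇒ 5b = 80 ⇒ b = 16.
Check: U(16, 9) = 89.

b = 16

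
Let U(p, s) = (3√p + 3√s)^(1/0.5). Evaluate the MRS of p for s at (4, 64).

For CES with ρ = 0.5, MRS = √(s/p).
At (4, 64): MRS = 4.
The indifference curve has slope −4 at this bundle.

MRS = 4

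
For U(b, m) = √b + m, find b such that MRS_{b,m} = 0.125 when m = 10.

b = 16

MU_b = 1/(2√b), MU_m = 1.
MRS = 1/(2√b) ÷ 1.
MRS depends only on b: 0.5/√b = 0.125 ⇒ √b = 0.5/0.125 = 4 ⇒ b = 16.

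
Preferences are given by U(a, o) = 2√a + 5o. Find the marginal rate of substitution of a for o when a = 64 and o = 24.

MRS = 1/40

MU_a = 2/(2√a), MU_o = 5.
MRS = 2/(2√a) ÷ 5.
At (64, 24): MRS = 1/40.
So at (64, 24) the consumer would give up 1/40 units of o for one more unit of a.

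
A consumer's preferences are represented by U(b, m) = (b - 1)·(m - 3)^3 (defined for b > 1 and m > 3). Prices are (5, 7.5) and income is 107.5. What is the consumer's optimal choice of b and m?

MU_b = (m−3)^3, MU_m = 3·(b−1)·(m−3)^2.
MRS = (1/3)·(m−3)/(b−1).
Tangency: set MRS = p_b/p_m = 5/7.5 = 2/3.
So (1/3)·(m − 3)/(b − 1) = 2/3, i.e. (m − 3) = 2·(b − 1).
Rewrite the budget in excess-of-subsistence terms: 5·(b − 1) + 7.5·(m − 3) = 107.5 − 5·1 − 7.5·3 = 80.
Substituting, 20·(b − 1) = 80, so b − 1 = 4 and b* = 5.
Then m − 3 = 2·4 = 8, so m* = 11.

b* = 5, m* = 11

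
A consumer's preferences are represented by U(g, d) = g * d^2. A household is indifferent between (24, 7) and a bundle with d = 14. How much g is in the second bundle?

g = 6

U(24, 7) = 1176.
Set U(g, 14) = 1176 and solve.
With d = 14: 14^2 = 196, so g = 1176/196 = 6.
Check: U(6, 14) = 1176.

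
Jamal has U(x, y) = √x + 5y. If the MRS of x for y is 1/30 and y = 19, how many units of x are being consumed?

MU_x = 1/(2√x), MU_y = 5.
MRS = 1/(2√x) ÷ 5.
MRS depends only on x: 0.1/√x = 1/30 ⇒ √x = 0.1/(1/30) = 3 ⇒ x = 9.

x = 9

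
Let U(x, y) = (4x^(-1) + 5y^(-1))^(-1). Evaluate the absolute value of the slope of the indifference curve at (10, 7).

MRS = 49/125

For CES with ρ = -1, MRS = (4/5)·(y/x)^2.
At (10, 7): MRS = 49/125.
So at (10, 7) the consumer would give up 49/125 units of y for one more unit of x.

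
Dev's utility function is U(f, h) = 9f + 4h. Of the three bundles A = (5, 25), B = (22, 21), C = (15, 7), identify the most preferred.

Bundle B

Evaluate utility at each bundle:
U(A) = 145.
U(B) = 282.
U(C) = 163.
Highest utility is B, so B ≻ C ≻ A.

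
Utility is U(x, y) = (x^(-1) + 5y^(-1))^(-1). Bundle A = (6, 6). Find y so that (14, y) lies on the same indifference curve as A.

y = 70/13

U depends on (x, y) only through S = x^(-1) + 5y^(-1), so equal utility means equal S. At (6, 6): S = 1.
With x = 14: 14^(-1) = 1/14, so 5y^(-1) = 1 − 1/14 = 13/14, i.e. y^(-1) = 13/70.
Hence y = 1/(13/70) = 70/13.
Check: U(14, 70/13) = 1.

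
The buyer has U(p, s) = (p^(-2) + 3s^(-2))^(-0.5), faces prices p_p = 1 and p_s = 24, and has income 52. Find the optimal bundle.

For CES with ρ = -2, MRS = (1/3)·(s/p)^3.
Tangency: set MRS = p_p/p_s = 1/24.
So (s/p)^3 = 0.125; taking the cube root, s/p = 0.5, i.e. s = 0.5·p.
Substitute into the budget 1·p + 24·s = 52: 13·p = 52, so p* = 4 and s* = 0.5·4 = 2.

p* = 4, s* = 2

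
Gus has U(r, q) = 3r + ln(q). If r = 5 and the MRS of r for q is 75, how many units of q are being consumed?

MU_r = 3, MU_q = 1/q.
MRS = 3 ÷ (1/q).
MRS depends only on q: 3·q = 75 ⇒ q = 75/3 = 25.

q = 25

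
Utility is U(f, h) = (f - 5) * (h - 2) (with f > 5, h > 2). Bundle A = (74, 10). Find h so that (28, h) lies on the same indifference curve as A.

h = 26

U(74, 10) = 552.
Set U(28, h) = 552 and solve.
With f = 28: (28 − 5) = 23, so (h − 2) = 552/23 = 24.
So h = 2 + 24 = 26.
Check: U(28, 26) = 552.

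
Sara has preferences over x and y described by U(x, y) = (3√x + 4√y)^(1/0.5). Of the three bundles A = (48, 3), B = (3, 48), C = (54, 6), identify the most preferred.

Evaluate utility at each bundle:
U(A) = 768.000.
U(B) = 1083.000.
U(C) = 1014.000.
Highest utility is B, so B ≻ C ≻ A.

Bundle B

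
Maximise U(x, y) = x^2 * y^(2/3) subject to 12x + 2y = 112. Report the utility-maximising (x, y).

MU_x = 2·x·y^(2/3) and MU_y = 2/3·x^2·y^(-1/3).
MRS = MU_x/MU_y = (3)·y/x.
Tangency: set MRS = p_x/p_y = 12/2 = 6.
So (3)·y/x = 6, i.e. y = 2·x.
Substitute into the budget 12·x + 2·y = 112: 16·x = 112, so x* = 7.
Then y* = 2·7 = 14.

x* = 7, y* = 14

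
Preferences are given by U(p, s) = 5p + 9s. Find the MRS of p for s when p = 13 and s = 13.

MRS = 5/9

MU_p = 5, MU_s = 9, so MRS = 5/9 at every bundle.
At (13, 13): MRS = 5/9.
So at (13, 13) the consumer would give up 5/9 units of s for one more unit of p.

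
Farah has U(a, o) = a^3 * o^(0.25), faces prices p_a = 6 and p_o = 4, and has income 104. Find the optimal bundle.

a* = 16, o* = 2

MU_a = 3·a^2·o^(0.25) and MU_o = 0.25·a^3·o^(-0.75).
MRS = MU_a/MU_o = (12)·o/a.
Tangency: set MRS = p_a/p_o = 6/4 = 1.5.
So (12)·o/a = 1.5, i.e. o = 0.125·a.
Substitute into the budget 6·a + 4·o = 104: 6.5·a = 104, so a* = 16.
Then o* = 0.125·16 = 2.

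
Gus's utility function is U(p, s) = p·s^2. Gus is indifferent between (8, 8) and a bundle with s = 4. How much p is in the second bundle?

U(8, 8) = 512.
Set U(p, 4) = 512 and solve.
With s = 4: 4^2 = 16, so p = 512/16 = 32.
Check: U(32, 4) = 512.

p = 32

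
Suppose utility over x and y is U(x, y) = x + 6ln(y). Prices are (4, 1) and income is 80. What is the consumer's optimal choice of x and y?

MU_x = 1, MU_y = 6/y.
MRS = 1 ÷ (6/y).
Tangency: set MRS = p_x/p_y = 4/1 = 4.
MRS depends only on y: (1/6)·y = 4 ⇒ y* = 4/(1/6) = 24.
From the budget, 4·x = 80 − 1·24 = 56, so x* = 14.

x* = 14, y* = 24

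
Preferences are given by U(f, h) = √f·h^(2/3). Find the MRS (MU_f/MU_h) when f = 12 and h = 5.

MU_f = 0.5·f^(-0.5)·h^(2/3) and MU_h = 2/3·√f·h^(-1/3).
MRS = MU_f/MU_h = (0.75)·h/f.
At (12, 5): MRS = 5/16.
So at (12, 5) the consumer would give up 5/16 units of h for one more unit of f.

MRS = 5/16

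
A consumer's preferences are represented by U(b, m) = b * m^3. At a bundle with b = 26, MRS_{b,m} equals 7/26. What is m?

MU_b = m^3 and MU_m = 3·b·m^2.
MRS = MU_b/MU_m = (1/3)·m/b.
Substitute b = 26: MRS = m/78. Setting m/78 = 7/26 gives m = (7/26)·78 = 21.

m = 21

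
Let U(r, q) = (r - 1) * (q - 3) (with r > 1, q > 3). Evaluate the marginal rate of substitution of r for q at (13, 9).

MU_r = (q−3), MU_q = (r−1).
MRS = (q−3)/(r−1).
At (13, 9): MRS = 0.5.
So at (13, 9) the consumer would give up 0.5 units of q for one more unit of r.

MRS = 0.5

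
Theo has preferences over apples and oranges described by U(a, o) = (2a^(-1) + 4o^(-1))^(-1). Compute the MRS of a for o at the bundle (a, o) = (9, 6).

For CES with ρ = -1, MRS = (2/4)·(o/a)^2.
At (9, 6): MRS = 2/9.
So at (9, 6) the consumer would give up 2/9 units of o for one more unit of a.

MRS = 2/9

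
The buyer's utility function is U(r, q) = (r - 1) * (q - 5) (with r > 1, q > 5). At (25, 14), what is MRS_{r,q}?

MU_r = (q−5), MU_q = (r−1).
MRS = (q−5)/(r−1).
At (25, 14): MRS = 0.375.
That is, one extra unit of r is worth 0.375 units of q at the margin.

MRS = 0.375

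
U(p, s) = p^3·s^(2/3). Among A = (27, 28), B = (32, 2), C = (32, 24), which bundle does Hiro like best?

Evaluate utility at each bundle:
U(A) = 181494.435.
U(B) = 52015.958.
U(C) = 272640.747.
Highest utility is C, so C ≻ A ≻ B.

Bundle C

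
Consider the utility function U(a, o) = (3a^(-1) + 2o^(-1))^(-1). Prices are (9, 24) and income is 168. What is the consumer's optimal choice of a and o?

For CES with ρ = -1, MRS = (3/2)·(o/a)^2.
Tangency: set MRS = p_a/p_o = 9/24 = 0.375.
So (o/a)^2 = 0.25; taking the square root, o/a = 0.5, i.e. o = 0.5·a.
Substitute into the budget 9·a + 24·o = 168: 21·a = 168, so a* = 8 and o* = 0.5·8 = 4.

a* = 8, o* = 4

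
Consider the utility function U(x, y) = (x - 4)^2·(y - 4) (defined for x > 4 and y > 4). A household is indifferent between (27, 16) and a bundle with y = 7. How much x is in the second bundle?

x = 50

U(27, 16) = 6348.
Set U(x, 7) = 6348 and solve.
With y = 7: (7 − 4) = 3, so (x − 4)^2 = 6348/3 = 2116.
Taking the square root (with x > 4): x − 4 = 46, so x = 50.
Check: U(50, 7) = 6348.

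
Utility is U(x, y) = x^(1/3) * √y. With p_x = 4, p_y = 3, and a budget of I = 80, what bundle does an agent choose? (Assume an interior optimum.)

MU_x = 1/3·x^(-2/3)·√y and MU_y = 0.5·x^(1/3)·y^(-0.5).
MRS = MU_x/MU_y = (2/3)·y/x.
Tangency: set MRS = p_x/p_y = 4/3.
So (2/3)·y/x = 4/3, i.e. y = 2·x.
Substitute into the budget 4·x + 3·y = 80: 10·x = 80, so x* = 8.
Then y* = 2·8 = 16.

x* = 8, y* = 16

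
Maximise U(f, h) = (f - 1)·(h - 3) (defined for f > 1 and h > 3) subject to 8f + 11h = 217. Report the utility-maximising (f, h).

MU_f = (h−3), MU_h = (f−1).
MRS = (h−3)/(f−1).
Tangency: set MRS = p_f/p_h = 8/11.
So (h − 3)/(f − 1) = 8/11, i.e. (h − 3) = (8/11)·(f − 1).
Rewrite the budget in excess-of-subsistence terms: 8·(f − 1) + 11·(h − 3) = 217 − 8·1 − 11·3 = 176.
Substituting, 16·(f − 1) = 176, so f − 1 = 11 and f* = 12.
Then h − 3 = (8/11)·11 = 8, so h* = 11.

f* = 12, h* = 11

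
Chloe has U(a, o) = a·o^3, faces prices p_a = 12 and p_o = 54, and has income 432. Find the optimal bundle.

a* = 9, o* = 6

MU_a = o^3 and MU_o = 3·a·o^2.
MRS = MU_a/MU_o = (1/3)·o/a.
Tangency: set MRS = p_a/p_o = 12/54 = 2/9.
So (1/3)·o/a = 2/9, i.e. o = (2/3)·a.
Substitute into the budget 12·a + 54·o = 432: 48·a = 432, so a* = 9.
Then o* = (2/3)·9 = 6.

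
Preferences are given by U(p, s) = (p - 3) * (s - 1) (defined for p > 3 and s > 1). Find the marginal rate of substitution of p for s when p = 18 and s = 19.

MU_p = (s−1), MU_s = (p−3).
MRS = (s−1)/(p−3).
At (18, 19): MRS = 1.2.
So at (18, 19) the consumer would give up 1.2 units of s for one more unit of p.

MRS = 1.2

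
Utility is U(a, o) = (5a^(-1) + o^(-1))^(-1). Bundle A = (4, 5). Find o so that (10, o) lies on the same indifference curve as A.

o = 20/19

U depends on (a, o) only through S = 5a^(-1) + o^(-1), so equal utility means equal S. At (4, 5): S = 1.45.
With a = 10: 5·10^(-1) = 0.5, so o^(-1) = 1.45 − 0.5 = 0.95.
Hence o = 1/0.95 = 20/19.
Check: U(10, 20/19) = 0.6897.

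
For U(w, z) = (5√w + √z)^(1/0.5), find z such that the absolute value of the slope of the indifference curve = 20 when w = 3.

z = 48

For CES with ρ = 0.5, MRS = (5/1)·√(z/w).
Setting (5/1)·√(z/3) = 20 gives √(z/3) = 4, so z/3 = 16 and z = 48.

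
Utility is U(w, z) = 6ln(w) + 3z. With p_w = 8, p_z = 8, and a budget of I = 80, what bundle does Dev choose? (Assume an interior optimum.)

w* = 2, z* = 8

MU_w = 6/w, MU_z = 3.
MRS = 6/w ÷ 3.
Tangency: set MRS = p_w/p_z = 8/8 = 1.
MRS depends only on w: 2/w = 1 ⇒ w* = 2/1 = 2.
From the budget, 8·z = 80 − 8·2 = 64, so z* = 8.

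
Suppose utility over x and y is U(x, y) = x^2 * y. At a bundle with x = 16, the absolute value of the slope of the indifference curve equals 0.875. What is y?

y = 7

MU_x = 2·x·y and MU_y = x^2.
MRS = MU_x/MU_y = (2/1)·y/x.
Substitute x = 16: MRS = y/8. Setting y/8 = 0.875 gives y = 0.875·8 = 7.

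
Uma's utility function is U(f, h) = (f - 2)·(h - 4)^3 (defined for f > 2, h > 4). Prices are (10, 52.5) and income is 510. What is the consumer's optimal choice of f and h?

MU_f = (h−4)^3, MU_h = 3·(f−2)·(h−4)^2.
MRS = (1/3)·(h−4)/(f−2).
Tangency: set MRS = p_f/p_h = 10/52.5 = 4/21.
So (1/3)·(h − 4)/(f − 2) = 4/21, i.e. (h − 4) = (4/7)·(f − 2).
Rewrite the budget in excess-of-subsistence terms: 10·(f − 2) + 52.5·(h − 4) = 510 − 10·2 − 52.5·4 = 280.
Substituting, 40·(f − 2) = 280, so f − 2 = 7 and f* = 9.
Then h − 4 = (4/7)·7 = 4, so h* = 8.

f* = 9, h* = 8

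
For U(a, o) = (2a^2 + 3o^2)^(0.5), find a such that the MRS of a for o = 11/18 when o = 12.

a = 11

For CES with ρ = 2, MRS = (2/3)·(o/a)^(-1).
Setting (2/3)·(12/a)^(-1) = 11/18 gives (12/a)^(-1) = 11/12, so 12/a = 12/11 and a = 11.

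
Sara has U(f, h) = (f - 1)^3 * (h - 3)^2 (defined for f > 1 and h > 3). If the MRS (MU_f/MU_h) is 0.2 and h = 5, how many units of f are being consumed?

MU_f = 3·(f−1)^2·(h−3)^2, MU_h = 2·(f−1)^3·(h−3).
MRS = (3/2)·(h−3)/(f−1).
Substitute h = 5: MRS = 3/(f − 1). Setting this equal to 0.2 gives f − 1 = 3/0.2 = 15, so f = 16.

f = 16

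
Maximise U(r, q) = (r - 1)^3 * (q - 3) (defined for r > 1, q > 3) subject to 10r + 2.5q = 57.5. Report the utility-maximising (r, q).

r* = 4, q* = 7

MU_r = 3·(r−1)^2·(q−3), MU_q = (r−1)^3.
MRS = (3/1)·(q−3)/(r−1).
Tangency: set MRS = p_r/p_q = 10/2.5 = 4.
So (3/1)·(q − 3)/(r − 1) = 4, i.e. (q − 3) = (4/3)·(r − 1).
Rewrite the budget in excess-of-subsistence terms: 10·(r − 1) + 2.5·(q − 3) = 57.5 − 10·1 − 2.5·3 = 40.
Substituting, (40/3)·(r − 1) = 40, so r − 1 = 3 and r* = 4.
Then q − 3 = (4/3)·3 = 4, so q* = 7.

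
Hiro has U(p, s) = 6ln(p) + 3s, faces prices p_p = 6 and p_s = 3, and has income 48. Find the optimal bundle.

MU_p = 6/p, MU_s = 3.
MRS = 6/p ÷ 3.
Tangency: set MRS = p_p/p_s = 6/3 = 2.
MRS depends only on p: 2/p = 2 ⇒ p* = 2/2 = 1.
From the budget, 3·s = 48 − 6·1 = 42, so s* = 14.

p* = 1, s* = 14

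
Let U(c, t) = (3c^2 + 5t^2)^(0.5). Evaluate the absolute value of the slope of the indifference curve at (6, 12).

MRS = 0.3

For CES with ρ = 2, MRS = (3/5)·(t/c)^(-1).
At (6, 12): MRS = 0.3.
So at (6, 12) the consumer would give up 0.3 units of t for one more unit of c.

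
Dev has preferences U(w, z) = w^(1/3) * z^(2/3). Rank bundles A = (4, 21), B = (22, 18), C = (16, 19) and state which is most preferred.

Evaluate utility at each bundle:
U(A) = 12.083.
U(B) = 19.245.
U(C) = 17.942.
Highest utility is B, so B ≻ C ≻ A.

Bundle B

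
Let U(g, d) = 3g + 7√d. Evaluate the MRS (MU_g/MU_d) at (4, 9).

MRS = 18/7

MU_g = 3, MU_d = 7/(2√d).
MRS = 3 ÷ (7/(2√d)).
At (4, 9): MRS = 18/7.
That is, one extra unit of g is worth 18/7 units of d at the margin.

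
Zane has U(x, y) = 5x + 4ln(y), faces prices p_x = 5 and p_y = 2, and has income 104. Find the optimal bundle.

MU_x = 5, MU_y = 4/y.
MRS = 5 ÷ (4/y).
Tangency: set MRS = p_x/p_y = 5/2 = 2.5.
MRS depends only on y: 1.25·y = 2.5 ⇒ y* = 2.5/1.25 = 2.
From the budget, 5·x = 104 − 2·2 = 100, so x* = 20.

x* = 20, y* = 2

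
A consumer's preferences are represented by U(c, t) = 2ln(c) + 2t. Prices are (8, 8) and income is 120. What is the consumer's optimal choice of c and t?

MU_c = 2/c, MU_t = 2.
MRS = 2/c ÷ 2.
Tangency: set MRS = p_c/p_t = 8/8 = 1.
MRS depends only on c: 1/c = 1 ⇒ c* = 1/1 = 1.
From the budget, 8·t = 120 − 8·1 = 112, so t* = 14.

c* = 1, t* = 14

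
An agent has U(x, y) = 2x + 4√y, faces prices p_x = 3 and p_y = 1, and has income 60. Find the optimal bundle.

MU_x = 2, MU_y = 4/(2√y).
MRS = 2 ÷ (4/(2√y)).
Tangency: set MRS = p_x/p_y = 3/1 = 3.
MRS depends only on y: √y = 3 ⇒ √y = 3 ⇒ y* = 9.
From the budget, 3·x = 60 − 1·9 = 51, so x* = 17.

x* = 17, y* = 9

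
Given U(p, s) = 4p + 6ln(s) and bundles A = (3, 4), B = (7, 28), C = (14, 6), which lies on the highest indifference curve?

Bundle C

Evaluate utility at each bundle:
U(A) = 20.318.
U(B) = 47.993.
U(C) = 66.751.
Highest utility is C, so C ≻ B ≻ A.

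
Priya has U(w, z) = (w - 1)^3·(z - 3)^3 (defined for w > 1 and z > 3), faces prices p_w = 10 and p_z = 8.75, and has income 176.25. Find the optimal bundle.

w* = 8, z* = 11

MU_w = 3·(w−1)^2·(z−3)^3, MU_z = 3·(w−1)^3·(z−3)^2.
MRS = (z−3)/(w−1).
Tangency: set MRS = p_w/p_z = 10/8.75 = 8/7.
So (z − 3)/(w − 1) = 8/7, i.e. (z − 3) = (8/7)·(w − 1).
Rewrite the budget in excess-of-subsistence terms: 10·(w − 1) + 8.75·(z − 3) = 176.25 − 10·1 − 8.75·3 = 140.
Substituting, 20·(w − 1) = 140, so w − 1 = 7 and w* = 8.
Then z − 3 = (8/7)·7 = 8, so z* = 11.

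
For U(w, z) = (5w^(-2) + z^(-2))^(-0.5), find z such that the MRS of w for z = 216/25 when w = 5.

For CES with ρ = -2, MRS = (5/1)·(z/w)^3.
Setting (5/1)·(z/5)^3 = 216/25 gives (z/5)^3 = 216/125, so z/5 = 1.2 and z = 6.

z = 6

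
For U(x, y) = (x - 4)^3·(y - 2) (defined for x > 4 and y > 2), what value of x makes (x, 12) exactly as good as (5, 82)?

x = 6

U(5, 82) = 80.
Set U(x, 12) = 80 and solve.
With y = 12: (12 − 2) = 10, so (x − 4)^3 = 80/10 = 8.
Taking the cube root (with x > 4): x − 4 = 2, so x = 6.
Check: U(6, 12) = 80.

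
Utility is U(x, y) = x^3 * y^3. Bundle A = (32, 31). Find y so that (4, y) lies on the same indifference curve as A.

U(32, 31) = 976191488.
Set U(4, y) = 976191488 and solve.
With x = 4: 4^3 = 64, so y^3 = 976191488/64 = 15252992; taking the cube root, y = 248.
Check: U(4, 248) = 976191488.

y = 248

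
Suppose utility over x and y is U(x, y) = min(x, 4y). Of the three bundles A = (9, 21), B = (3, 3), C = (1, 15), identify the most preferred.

Evaluate utility at each bundle:
U(A) = 9.
U(B) = 3.
U(C) = 1.
Highest utility is A, so A ≻ B ≻ C.

Bundle A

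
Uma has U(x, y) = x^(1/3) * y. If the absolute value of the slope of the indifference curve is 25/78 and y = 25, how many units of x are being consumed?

x = 26

MU_x = 1/3·x^(-2/3)·y and MU_y = x^(1/3).
MRS = MU_x/MU_y = (1/3)·y/x.
Substitute y = 25: MRS = (25/3)/x. Setting (25/3)/x = 25/78 gives x = (25/3)/(25/78) = 26.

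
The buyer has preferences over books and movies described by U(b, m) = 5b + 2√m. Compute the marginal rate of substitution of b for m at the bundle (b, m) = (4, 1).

MU_b = 5, MU_m = 2/(2√m).
MRS = 5 ÷ (2/(2√m)).
At (4, 1): MRS = 5.
That is, one extra unit of b is worth 5 units of m at the margin.

MRS = 5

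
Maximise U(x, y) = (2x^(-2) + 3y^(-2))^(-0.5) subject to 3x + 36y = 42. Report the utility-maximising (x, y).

For CES with ρ = -2, MRS = (2/3)·(y/x)^3.
Tangency: set MRS = p_x/p_y = 3/36 = 1/12.
So (y/x)^3 = 0.125; taking the cube root, y/x = 0.5, i.e. y = 0.5·x.
Substitute into the budget 3·x + 36·y = 42: 21·x = 42, so x* = 2 and y* = 0.5·2 = 1.

x* = 2, y* = 1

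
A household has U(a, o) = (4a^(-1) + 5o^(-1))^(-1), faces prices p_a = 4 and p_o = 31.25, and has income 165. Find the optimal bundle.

For CES with ρ = -1, MRS = (4/5)·(o/a)^2.
Tangency: set MRS = p_a/p_o = 4/31.25 = 16/125.
So (o/a)^2 = 4/25; taking the square root, o/a = 0.4, i.e. o = 0.4·a.
Substitute into the budget 4·a + 31.25·o = 165: 16.5·a = 165, so a* = 10 and o* = 0.4·10 = 4.

a* = 10, o* = 4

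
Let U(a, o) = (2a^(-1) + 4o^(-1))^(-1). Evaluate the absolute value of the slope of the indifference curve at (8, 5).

MRS = 25/128

For CES with ρ = -1, MRS = (2/4)·(o/a)^2.
At (8, 5): MRS = 25/128.
So at (8, 5) the consumer would give up 25/128 units of o for one more unit of a.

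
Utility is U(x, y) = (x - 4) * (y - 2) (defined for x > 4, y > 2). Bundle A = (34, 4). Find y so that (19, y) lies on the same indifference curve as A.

U(34, 4) = 60.
Set U(19, y) = 60 and solve.
With x = 19: (19 − 4) = 15, so (y − 2) = 60/15 = 4.
So y = 2 + 4 = 6.
Check: U(19, 6) = 60.

y = 6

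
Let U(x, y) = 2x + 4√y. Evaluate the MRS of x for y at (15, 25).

MRS = 5

MU_x = 2, MU_y = 4/(2√y).
MRS = 2 ÷ (4/(2√y)).
At (15, 25): MRS = 5.
So at (15, 25) the consumer would give up 5 units of y for one more unit of x.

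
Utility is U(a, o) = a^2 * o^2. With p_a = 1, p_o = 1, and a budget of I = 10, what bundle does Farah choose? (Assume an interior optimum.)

a* = 5, o* = 5

MU_a = 2·a·o^2 and MU_o = 2·a^2·o.
MRS = MU_a/MU_o = o/a.
Tangency: set MRS = p_a/p_o = 1/1 = 1.
So o/a = 1, i.e. o = a.
Substitute into the budget 1·a + 1·o = 10: 2·a = 10, so a* = 5.
Then o* = 5.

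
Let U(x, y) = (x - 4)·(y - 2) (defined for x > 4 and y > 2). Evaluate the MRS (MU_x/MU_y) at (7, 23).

MRS = 7

MU_x = (y−2), MU_y = (x−4).
MRS = (y−2)/(x−4).
At (7, 23): MRS = 7.
That is, one extra unit of x is worth 7 units of y at the margin.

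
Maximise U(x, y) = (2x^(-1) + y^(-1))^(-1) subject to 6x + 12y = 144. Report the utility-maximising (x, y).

x* = 12, y* = 6

For CES with ρ = -1, MRS = (2/1)·(y/x)^2.
Tangency: set MRS = p_x/p_y = 6/12 = 0.5.
So (y/x)^2 = 0.25; taking the square root, y/x = 0.5, i.e. y = 0.5·x.
Substitute into the budget 6·x + 12·y = 144: 12·x = 144, so x* = 12 and y* = 0.5·12 = 6.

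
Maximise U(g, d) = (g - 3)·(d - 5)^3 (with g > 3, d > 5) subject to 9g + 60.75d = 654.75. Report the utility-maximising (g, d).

g* = 12, d* = 9

MU_g = (d−5)^3, MU_d = 3·(g−3)·(d−5)^2.
MRS = (1/3)·(d−5)/(g−3).
Tangency: set MRS = p_g/p_d = 9/60.75 = 4/27.
So (1/3)·(d − 5)/(g − 3) = 4/27, i.e. (d − 5) = (4/9)·(g − 3).
Rewrite the budget in excess-of-subsistence terms: 9·(g − 3) + 60.75·(d − 5) = 654.75 − 9·3 − 60.75·5 = 324.
Substituting, 36·(g − 3) = 324, so g − 3 = 9 and g* = 12.
Then d − 5 = (4/9)·9 = 4, so d* = 9.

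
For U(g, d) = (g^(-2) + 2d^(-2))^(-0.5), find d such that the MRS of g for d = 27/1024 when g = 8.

For CES with ρ = -2, MRS = (1/2)·(d/g)^3.
Setting (1/2)·(d/8)^3 = 27/1024 gives (d/8)^3 = 27/512, so d/8 = 0.375 and d = 3.

d = 3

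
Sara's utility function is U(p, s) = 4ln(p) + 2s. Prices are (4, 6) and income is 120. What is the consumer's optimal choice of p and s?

p* = 3, s* = 18

MU_p = 4/p, MU_s = 2.
MRS = 4/p ÷ 2.
Tangency: set MRS = p_p/p_s = 4/6 = 2/3.
MRS depends only on p: 2/p = 2/3 ⇒ p* = 2/(2/3) = 3.
From the budget, 6·s = 120 − 4·3 = 108, so s* = 18.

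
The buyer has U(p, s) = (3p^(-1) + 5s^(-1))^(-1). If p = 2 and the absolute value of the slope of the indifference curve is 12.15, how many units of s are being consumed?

s = 9

For CES with ρ = -1, MRS = (3/5)·(s/p)^2.
Setting (3/5)·(s/2)^2 = 12.15 gives (s/2)^2 = 20.25, so s/2 = 4.5 and s = 9.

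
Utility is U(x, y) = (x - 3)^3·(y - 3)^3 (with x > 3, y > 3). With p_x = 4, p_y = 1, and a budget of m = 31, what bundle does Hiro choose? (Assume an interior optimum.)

MU_x = 3·(x−3)^2·(y−3)^3, MU_y = 3·(x−3)^3·(y−3)^2.
MRS = (y−3)/(x−3).
Tangency: set MRS = p_x/p_y = 4/1 = 4.
So (y − 3)/(x − 3) = 4, i.e. (y − 3) = 4·(x − 3).
Rewrite the budget in excess-of-subsistence terms: 4·(x − 3) + 1·(y − 3) = 31 − 4·3 − 1·3 = 16.
Substituting, 8·(x − 3) = 16, so x − 3 = 2 and x* = 5.
Then y − 3 = 4·2 = 8, so y* = 11.

x* = 5, y* = 11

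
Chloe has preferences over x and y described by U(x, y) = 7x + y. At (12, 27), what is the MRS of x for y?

MRS = 7

MU_x = 7, MU_y = 1, so MRS = 7/1 = 7 at every bundle.
At (12, 27): MRS = 7.
So at (12, 27) the consumer would give up 7 units of y for one more unit of x.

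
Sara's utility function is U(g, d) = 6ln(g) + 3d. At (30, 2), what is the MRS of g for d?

MRS = 1/15

MU_g = 6/g, MU_d = 3.
MRS = 6/g ÷ 3.
At (30, 2): MRS = 1/15.
So at (30, 2) the consumer would give up 1/15 units of d for one more unit of g.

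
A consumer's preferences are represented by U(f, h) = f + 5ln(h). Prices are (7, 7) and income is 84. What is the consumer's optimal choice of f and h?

MU_f = 1, MU_h = 5/h.
MRS = 1 ÷ (5/h).
Tangency: set MRS = p_f/p_h = 7/7 = 1.
MRS depends only on h: 0.2·h = 1 ⇒ h* = 1/0.2 = 5.
From the budget, 7·f = 84 − 7·5 = 49, so f* = 7.

f* = 7, h* = 5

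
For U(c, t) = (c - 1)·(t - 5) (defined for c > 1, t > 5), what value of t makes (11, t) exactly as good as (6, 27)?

t = 16

U(6, 27) = 110.
Set U(11, t) = 110 and solve.
With c = 11: (11 − 1) = 10, so (t − 5) = 110/10 = 11.
So t = 5 + 11 = 16.
Check: U(11, 16) = 110.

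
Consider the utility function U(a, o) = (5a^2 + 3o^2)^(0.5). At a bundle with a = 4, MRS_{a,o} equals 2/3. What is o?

o = 10

For CES with ρ = 2, MRS = (5/3)·(o/a)^(-1).
Setting (5/3)·(o/4)^(-1) = 2/3 gives (o/4)^(-1) = 0.4, so o/4 = 2.5 and o = 10.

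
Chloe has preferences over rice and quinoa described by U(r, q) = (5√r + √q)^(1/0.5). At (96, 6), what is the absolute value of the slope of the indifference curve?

For CES with ρ = 0.5, MRS = (5/1)·√(q/r).
At (96, 6): MRS = 1.25.
That is, one extra unit of r is worth 1.25 units of q at the margin.

MRS = 1.25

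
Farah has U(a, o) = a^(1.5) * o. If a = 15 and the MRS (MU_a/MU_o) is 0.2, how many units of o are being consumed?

o = 2

MU_a = 1.5·√a·o and MU_o = a^(1.5).
MRS = MU_a/MU_o = (1.5)·o/a.
Substitute a = 15: MRS = o/10. Setting o/10 = 0.2 gives o = 0.2·10 = 2.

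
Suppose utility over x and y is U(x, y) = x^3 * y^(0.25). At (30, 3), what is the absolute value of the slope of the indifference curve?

MRS = 1.2

MU_x = 3·x^2·y^(0.25) and MU_y = 0.25·x^3·y^(-0.75).
MRS = MU_x/MU_y = (12)·y/x.
At (30, 3): MRS = 1.2.
That is, one extra unit of x is worth 1.2 units of y at the margin.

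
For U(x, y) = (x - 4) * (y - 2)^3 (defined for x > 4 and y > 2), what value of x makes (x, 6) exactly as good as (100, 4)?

x = 16

U(100, 4) = 768.
Set U(x, 6) = 768 and solve.
With y = 6: (6 − 2)^3 = 64, so (x − 4) = 768/64 = 12.
So x = 4 + 12 = 16.
Check: U(16, 6) = 768.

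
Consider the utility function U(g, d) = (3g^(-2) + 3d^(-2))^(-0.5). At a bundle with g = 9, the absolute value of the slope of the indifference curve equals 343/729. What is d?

d = 7

For CES with ρ = -2, MRS = (d/g)^3.
Setting (d/9)^3 = 343/729 gives d/9 = 7/9 and d = 7.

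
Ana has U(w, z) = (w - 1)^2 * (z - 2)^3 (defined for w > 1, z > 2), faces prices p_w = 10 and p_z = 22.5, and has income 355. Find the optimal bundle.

MU_w = 2·(w−1)·(z−2)^3, MU_z = 3·(w−1)^2·(z−2)^2.
MRS = (2/3)·(z−2)/(w−1).
Tangency: set MRS = p_w/p_z = 10/22.5 = 4/9.
So (2/3)·(z − 2)/(w − 1) = 4/9, i.e. (z − 2) = (2/3)·(w − 1).
Rewrite the budget in excess-of-subsistence terms: 10·(w − 1) + 22.5·(z − 2) = 355 − 10·1 − 22.5·2 = 300.
Substituting, 25·(w − 1) = 300, so w − 1 = 12 and w* = 13.
Then z − 2 = (2/3)·12 = 8, so z* = 10.

w* = 13, z* = 10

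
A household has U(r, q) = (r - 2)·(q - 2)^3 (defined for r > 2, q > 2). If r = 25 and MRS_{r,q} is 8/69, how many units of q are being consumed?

q = 10

MU_r = (q−2)^3, MU_q = 3·(r−2)·(q−2)^2.
MRS = (1/3)·(q−2)/(r−2).
Substitute r = 25: MRS = (q − 2)/69. Setting this equal to 8/69 gives q − 2 = (8/69)·69 = 8, so q = 10.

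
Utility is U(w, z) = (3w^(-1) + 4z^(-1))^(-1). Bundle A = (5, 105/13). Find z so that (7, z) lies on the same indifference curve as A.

U depends on (w, z) only through S = 3w^(-1) + 4z^(-1), so equal utility means equal S. At (5, 105/13): S = 23/21.
With w = 7: 3·7^(-1) = 3/7, so 4z^(-1) = 23/21 − 3/7 = 2/3, i.e. z^(-1) = 1/6.
Hence z = 1/(1/6) = 6.
Check: U(7, 6) = 0.913.

z = 6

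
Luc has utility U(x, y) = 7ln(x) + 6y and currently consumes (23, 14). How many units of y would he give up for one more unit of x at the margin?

MRS = 7/138

MU_x = 7/x, MU_y = 6.
MRS = 7/x ÷ 6.
At (23, 14): MRS = 7/138.
So at (23, 14) the consumer would give up 7/138 units of y for one more unit of x.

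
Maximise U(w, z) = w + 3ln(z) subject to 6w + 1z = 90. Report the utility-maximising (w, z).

MU_w = 1, MU_z = 3/z.
MRS = 1 ÷ (3/z).
Tangency: set MRS = p_w/p_z = 6/1 = 6.
MRS depends only on z: (1/3)·z = 6 ⇒ z* = 6/(1/3) = 18.
From the budget, 6·w = 90 − 1·18 = 72, so w* = 12.

w* = 12, z* = 18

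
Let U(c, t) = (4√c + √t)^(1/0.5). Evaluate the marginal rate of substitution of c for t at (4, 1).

MRS = 2

For CES with ρ = 0.5, MRS = (4/1)·√(t/c).
At (4, 1): MRS = 2.
So at (4, 1) the consumer would give up 2 units of t for one more unit of c.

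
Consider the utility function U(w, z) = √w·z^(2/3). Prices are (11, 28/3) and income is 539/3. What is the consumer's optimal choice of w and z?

MU_w = 0.5·w^(-0.5)·z^(2/3) and MU_z = 2/3·√w·z^(-1/3).
MRS = MU_w/MU_z = (0.75)·z/w.
Tangency: set MRS = p_w/p_z = 11/(28/3) = 33/28.
So (0.75)·z/w = 33/28, i.e. z = (11/7)·w.
Substitute into the budget 11·w + (28/3)·z = 539/3: (77/3)·w = 539/3, so w* = 7.
Then z* = (11/7)·7 = 11.

w* = 7, z* = 11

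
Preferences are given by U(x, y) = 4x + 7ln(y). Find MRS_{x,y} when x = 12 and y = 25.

MRS = 100/7

MU_x = 4, MU_y = 7/y.
MRS = 4 ÷ (7/y).
At (12, 25): MRS = 100/7.
The indifference curve has slope −100/7 at this bundle.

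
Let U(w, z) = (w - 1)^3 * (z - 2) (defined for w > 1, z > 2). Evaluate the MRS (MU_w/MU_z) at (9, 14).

MRS = 4.5

MU_w = 3·(w−1)^2·(z−2), MU_z = (w−1)^3.
MRS = (3/1)·(z−2)/(w−1).
At (9, 14): MRS = 4.5.
That is, one extra unit of w is worth 4.5 units of z at the margin.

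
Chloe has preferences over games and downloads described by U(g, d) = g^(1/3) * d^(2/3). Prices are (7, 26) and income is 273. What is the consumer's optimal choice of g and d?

g* = 13, d* = 7

MU_g = 1/3·g^(-2/3)·d^(2/3) and MU_d = 2/3·g^(1/3)·d^(-1/3).
MRS = MU_g/MU_d = (0.5)·d/g.
Tangency: set MRS = p_g/p_d = 7/26.
So (0.5)·d/g = 7/26, i.e. d = (7/13)·g.
Substitute into the budget 7·g + 26·d = 273: 21·g = 273, so g* = 13.
Then d* = (7/13)·13 = 7.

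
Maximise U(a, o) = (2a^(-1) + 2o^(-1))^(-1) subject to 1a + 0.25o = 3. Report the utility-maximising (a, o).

a* = 2, o* = 4

For CES with ρ = -1, MRS = (o/a)^2.
Tangency: set MRS = p_a/p_o = 1/0.25 = 4.
So (o/a)^2 = 4; taking the square root, o/a = 2, i.e. o = 2·a.
Substitute into the budget 1·a + 0.25·o = 3: 1.5·a = 3, so a* = 2 and o* = 2·2 = 4.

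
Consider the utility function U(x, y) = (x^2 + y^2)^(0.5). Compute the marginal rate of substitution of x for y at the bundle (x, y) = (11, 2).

For CES with ρ = 2, MRS = (y/x)^(-1).
At (11, 2): MRS = 5.5.
That is, one extra unit of x is worth 5.5 units of y at the margin.

MRS = 5.5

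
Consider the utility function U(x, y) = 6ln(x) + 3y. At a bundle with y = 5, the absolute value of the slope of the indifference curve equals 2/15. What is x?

MU_x = 6/x, MU_y = 3.
MRS = 6/x ÷ 3.
MRS depends only on x: 2/x = 2/15 ⇒ x = 2/(2/15) = 15.

x = 15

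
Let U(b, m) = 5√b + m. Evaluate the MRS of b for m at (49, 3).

MU_b = 5/(2√b), MU_m = 1.
MRS = 5/(2√b) ÷ 1.
At (49, 3): MRS = 5/14.
The indifference curve has slope −5/14 at this bundle.

MRS = 5/14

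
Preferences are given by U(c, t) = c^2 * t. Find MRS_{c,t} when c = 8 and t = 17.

MU_c = 2·c·t and MU_t = c^2.
MRS = MU_c/MU_t = (2/1)·t/c.
At (8, 17): MRS = 4.25.
So at (8, 17) the consumer would give up 4.25 units of t for one more unit of c.

MRS = 4.25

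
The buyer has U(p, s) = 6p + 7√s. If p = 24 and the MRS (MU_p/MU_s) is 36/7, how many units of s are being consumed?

MU_p = 6, MU_s = 7/(2√s).
MRS = 6 ÷ (7/(2√s)).
MRS depends only on s: (12/7)·√s = 36/7 ⇒ √s = (36/7)/(12/7) = 3 ⇒ s = 9.

s = 9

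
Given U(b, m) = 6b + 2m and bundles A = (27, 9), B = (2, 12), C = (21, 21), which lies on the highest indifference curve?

Evaluate utility at each bundle:
U(A) = 180.
U(B) = 36.
U(C) = 168.
Highest utility is A, so A ≻ C ≻ B.

Bundle A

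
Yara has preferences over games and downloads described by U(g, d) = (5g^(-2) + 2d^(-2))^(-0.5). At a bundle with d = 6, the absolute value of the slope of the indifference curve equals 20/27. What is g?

For CES with ρ = -2, MRS = (5/2)·(d/g)^3.
Setting (5/2)·(6/g)^3 = 20/27 gives (6/g)^3 = 8/27, so 6/g = 2/3 and g = 9.

g = 9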